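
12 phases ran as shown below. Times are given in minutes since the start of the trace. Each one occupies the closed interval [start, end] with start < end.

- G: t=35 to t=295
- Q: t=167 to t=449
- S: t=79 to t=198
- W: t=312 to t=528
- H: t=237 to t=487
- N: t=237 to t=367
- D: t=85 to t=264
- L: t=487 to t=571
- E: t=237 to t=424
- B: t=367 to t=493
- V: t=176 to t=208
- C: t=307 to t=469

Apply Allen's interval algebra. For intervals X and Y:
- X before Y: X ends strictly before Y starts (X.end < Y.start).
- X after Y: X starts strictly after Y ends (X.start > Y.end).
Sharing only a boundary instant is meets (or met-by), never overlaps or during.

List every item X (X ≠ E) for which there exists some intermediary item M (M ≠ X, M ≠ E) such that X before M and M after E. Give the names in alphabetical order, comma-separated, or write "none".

Target E = [t=237, t=424].
Intermediaries M with M after E: L.
Via L — items with X before L: C, D, G, N, Q, S, V.
Union: C, D, G, N, Q, S, V.

C, D, G, N, Q, S, V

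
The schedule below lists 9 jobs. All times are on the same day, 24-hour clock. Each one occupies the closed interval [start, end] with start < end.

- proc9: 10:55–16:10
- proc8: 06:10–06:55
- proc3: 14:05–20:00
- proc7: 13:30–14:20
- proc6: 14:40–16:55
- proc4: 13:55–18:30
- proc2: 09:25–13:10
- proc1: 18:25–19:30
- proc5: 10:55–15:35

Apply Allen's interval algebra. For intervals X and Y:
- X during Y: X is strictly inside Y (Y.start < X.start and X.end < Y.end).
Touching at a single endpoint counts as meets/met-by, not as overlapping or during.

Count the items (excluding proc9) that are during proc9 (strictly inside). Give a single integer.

1

Target proc9 = [10:55, 16:10].
proc1 [18:25, 19:30] → after → no.
proc2 [09:25, 13:10] → overlaps → no.
proc3 [14:05, 20:00] → overlapped-by → no.
proc4 [13:55, 18:30] → overlapped-by → no.
proc5 [10:55, 15:35] → starts → no.
proc6 [14:40, 16:55] → overlapped-by → no.
proc7 [13:30, 14:20] → during → counts.
proc8 [06:10, 06:55] → before → no.
Total: 1.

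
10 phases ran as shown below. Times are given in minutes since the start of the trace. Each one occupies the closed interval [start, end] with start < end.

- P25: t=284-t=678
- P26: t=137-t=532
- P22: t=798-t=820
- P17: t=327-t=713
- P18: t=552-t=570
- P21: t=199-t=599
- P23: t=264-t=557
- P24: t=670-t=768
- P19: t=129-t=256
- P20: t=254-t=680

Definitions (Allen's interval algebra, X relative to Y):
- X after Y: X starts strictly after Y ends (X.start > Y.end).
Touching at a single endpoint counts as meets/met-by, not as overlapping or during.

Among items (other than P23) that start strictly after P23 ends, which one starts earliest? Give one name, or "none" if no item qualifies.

Target P23 = [t=264, t=557].
P17 [t=327, t=713] → overlapped-by → excluded.
P18 [t=552, t=570] → overlapped-by → excluded.
P19 [t=129, t=256] → before → excluded.
P20 [t=254, t=680] → contains → excluded.
P21 [t=199, t=599] → contains → excluded.
P22 [t=798, t=820] → after → candidate.
P24 [t=670, t=768] → after → candidate.
P25 [t=284, t=678] → overlapped-by → excluded.
P26 [t=137, t=532] → overlaps → excluded.
Among candidates, earliest start is t=670 → P24.

P24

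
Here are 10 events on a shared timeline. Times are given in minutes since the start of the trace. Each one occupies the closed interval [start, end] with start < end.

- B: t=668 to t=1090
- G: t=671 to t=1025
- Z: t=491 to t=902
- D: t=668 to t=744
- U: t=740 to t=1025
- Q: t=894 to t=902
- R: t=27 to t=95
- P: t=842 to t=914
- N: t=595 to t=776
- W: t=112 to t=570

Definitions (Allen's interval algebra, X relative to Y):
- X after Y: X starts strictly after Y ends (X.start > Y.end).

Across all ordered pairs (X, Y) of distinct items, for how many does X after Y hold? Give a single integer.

Checking all 90 ordered pairs for relation 'after'; matching pairs in alphabetical order:
(B, R): B after R ✓
(B, W): B after W ✓
(D, R): D after R ✓
(D, W): D after W ✓
(G, R): G after R ✓
(G, W): G after W ✓
(N, R): N after R ✓
(N, W): N after W ✓
(P, D): P after D ✓
(P, N): P after N ✓
(P, R): P after R ✓
(P, W): P after W ✓
(Q, D): Q after D ✓
(Q, N): Q after N ✓
(Q, R): Q after R ✓
(Q, W): Q after W ✓
(U, R): U after R ✓
(U, W): U after W ✓
(W, R): W after R ✓
(Z, R): Z after R ✓
Count: 20.

20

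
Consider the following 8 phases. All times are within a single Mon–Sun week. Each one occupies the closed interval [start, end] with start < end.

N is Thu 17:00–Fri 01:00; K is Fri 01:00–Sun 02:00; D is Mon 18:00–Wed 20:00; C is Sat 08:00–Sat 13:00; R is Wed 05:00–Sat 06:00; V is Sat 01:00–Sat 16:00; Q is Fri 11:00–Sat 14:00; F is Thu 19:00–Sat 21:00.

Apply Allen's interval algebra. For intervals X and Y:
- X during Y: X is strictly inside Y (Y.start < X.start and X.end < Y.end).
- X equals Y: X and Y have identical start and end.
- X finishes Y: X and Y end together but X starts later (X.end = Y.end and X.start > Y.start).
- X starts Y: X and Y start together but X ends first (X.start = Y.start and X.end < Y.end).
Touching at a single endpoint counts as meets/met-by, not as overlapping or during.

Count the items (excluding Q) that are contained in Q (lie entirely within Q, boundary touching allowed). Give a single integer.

Target Q = [Fri 11:00, Sat 14:00].
C [Sat 08:00, Sat 13:00] → during → counts.
D [Mon 18:00, Wed 20:00] → before → no.
F [Thu 19:00, Sat 21:00] → contains → no.
K [Fri 01:00, Sun 02:00] → contains → no.
N [Thu 17:00, Fri 01:00] → before → no.
R [Wed 05:00, Sat 06:00] → overlaps → no.
V [Sat 01:00, Sat 16:00] → overlapped-by → no.
Total: 1.

1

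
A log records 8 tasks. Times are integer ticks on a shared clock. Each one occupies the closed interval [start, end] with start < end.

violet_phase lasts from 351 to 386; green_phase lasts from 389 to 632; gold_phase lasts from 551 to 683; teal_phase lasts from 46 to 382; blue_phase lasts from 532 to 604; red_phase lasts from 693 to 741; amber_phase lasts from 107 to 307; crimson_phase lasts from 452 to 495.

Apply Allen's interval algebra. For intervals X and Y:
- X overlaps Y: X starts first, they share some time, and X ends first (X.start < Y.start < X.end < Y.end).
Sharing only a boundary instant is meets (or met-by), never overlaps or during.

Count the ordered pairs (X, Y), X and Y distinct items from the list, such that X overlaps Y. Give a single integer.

3

Checking all 56 ordered pairs for relation 'overlaps'; matching pairs in alphabetical order:
(blue_phase, gold_phase): blue_phase overlaps gold_phase ✓
(green_phase, gold_phase): green_phase overlaps gold_phase ✓
(teal_phase, violet_phase): teal_phase overlaps violet_phase ✓
Count: 3.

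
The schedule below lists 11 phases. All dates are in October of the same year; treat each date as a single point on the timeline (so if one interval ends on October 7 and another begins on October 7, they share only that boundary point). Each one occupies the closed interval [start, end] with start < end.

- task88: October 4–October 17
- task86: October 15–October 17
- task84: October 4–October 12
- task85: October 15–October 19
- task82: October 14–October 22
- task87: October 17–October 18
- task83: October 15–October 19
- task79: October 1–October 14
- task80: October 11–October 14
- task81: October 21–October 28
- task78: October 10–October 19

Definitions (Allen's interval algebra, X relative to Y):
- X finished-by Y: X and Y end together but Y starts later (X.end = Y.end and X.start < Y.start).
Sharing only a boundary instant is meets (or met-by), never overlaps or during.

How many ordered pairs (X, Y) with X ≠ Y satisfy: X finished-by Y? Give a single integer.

4

Checking all 110 ordered pairs for relation 'finished-by'; matching pairs in alphabetical order:
(task78, task83): task78 finished-by task83 ✓
(task78, task85): task78 finished-by task85 ✓
(task79, task80): task79 finished-by task80 ✓
(task88, task86): task88 finished-by task86 ✓
Count: 4.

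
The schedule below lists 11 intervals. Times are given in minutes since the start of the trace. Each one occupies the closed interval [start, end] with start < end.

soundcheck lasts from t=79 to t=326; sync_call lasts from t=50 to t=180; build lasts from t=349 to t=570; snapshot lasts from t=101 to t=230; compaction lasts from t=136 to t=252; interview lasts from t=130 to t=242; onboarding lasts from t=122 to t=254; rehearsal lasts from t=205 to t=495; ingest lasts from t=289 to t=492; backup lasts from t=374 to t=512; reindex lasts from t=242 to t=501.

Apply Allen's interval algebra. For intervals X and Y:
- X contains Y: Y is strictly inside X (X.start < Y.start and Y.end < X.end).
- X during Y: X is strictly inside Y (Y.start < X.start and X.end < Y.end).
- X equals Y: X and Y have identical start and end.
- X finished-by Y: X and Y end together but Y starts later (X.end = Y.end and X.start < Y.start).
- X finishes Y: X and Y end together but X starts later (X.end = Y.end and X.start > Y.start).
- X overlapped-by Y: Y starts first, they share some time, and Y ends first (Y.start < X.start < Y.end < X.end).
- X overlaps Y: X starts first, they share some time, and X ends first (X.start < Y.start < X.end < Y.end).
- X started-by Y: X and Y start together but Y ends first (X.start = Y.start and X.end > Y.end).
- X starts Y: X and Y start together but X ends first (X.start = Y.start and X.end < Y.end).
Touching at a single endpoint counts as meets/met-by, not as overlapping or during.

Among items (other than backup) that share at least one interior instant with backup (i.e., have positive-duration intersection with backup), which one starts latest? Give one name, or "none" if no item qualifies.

build

Target backup = [t=374, t=512].
build [t=349, t=570] → contains → candidate.
compaction [t=136, t=252] → before → excluded.
ingest [t=289, t=492] → overlaps → candidate.
interview [t=130, t=242] → before → excluded.
onboarding [t=122, t=254] → before → excluded.
rehearsal [t=205, t=495] → overlaps → candidate.
reindex [t=242, t=501] → overlaps → candidate.
snapshot [t=101, t=230] → before → excluded.
soundcheck [t=79, t=326] → before → excluded.
sync_call [t=50, t=180] → before → excluded.
Among candidates, latest start is t=349 → build.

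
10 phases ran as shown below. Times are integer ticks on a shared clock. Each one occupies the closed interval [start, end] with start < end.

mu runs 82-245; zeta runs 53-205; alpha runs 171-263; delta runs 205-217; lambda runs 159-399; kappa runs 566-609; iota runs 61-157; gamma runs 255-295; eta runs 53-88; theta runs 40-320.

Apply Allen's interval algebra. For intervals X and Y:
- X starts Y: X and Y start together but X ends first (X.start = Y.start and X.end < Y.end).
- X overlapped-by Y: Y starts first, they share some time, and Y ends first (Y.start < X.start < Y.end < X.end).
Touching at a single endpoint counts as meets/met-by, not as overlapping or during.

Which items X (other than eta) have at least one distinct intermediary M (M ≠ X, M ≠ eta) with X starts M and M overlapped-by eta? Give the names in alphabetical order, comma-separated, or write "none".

Target eta = [53, 88].
Intermediaries M with M overlapped-by eta: iota, mu.
Via iota — items with X starts iota: none.
Via mu — items with X starts mu: none.
Union: none.

none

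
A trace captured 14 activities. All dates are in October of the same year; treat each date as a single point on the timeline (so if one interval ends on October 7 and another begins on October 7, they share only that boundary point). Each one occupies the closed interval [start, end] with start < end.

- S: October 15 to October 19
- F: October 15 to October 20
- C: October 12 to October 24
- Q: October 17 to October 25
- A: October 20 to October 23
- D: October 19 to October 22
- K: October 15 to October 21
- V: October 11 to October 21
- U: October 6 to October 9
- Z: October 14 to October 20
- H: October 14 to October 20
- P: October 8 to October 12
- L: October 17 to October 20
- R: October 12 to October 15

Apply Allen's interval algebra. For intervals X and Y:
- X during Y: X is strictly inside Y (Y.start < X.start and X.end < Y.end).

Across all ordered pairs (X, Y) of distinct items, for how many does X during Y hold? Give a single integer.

19

Checking all 182 ordered pairs for relation 'during'; matching pairs in alphabetical order:
(A, C): A during C ✓
(A, Q): A during Q ✓
(D, C): D during C ✓
(D, Q): D during Q ✓
(F, C): F during C ✓
(F, V): F during V ✓
(H, C): H during C ✓
(H, V): H during V ✓
(K, C): K during C ✓
(L, C): L during C ✓
(L, K): L during K ✓
(L, V): L during V ✓
(R, V): R during V ✓
(S, C): S during C ✓
(S, H): S during H ✓
(S, V): S during V ✓
(S, Z): S during Z ✓
(Z, C): Z during C ✓
(Z, V): Z during V ✓
Count: 19.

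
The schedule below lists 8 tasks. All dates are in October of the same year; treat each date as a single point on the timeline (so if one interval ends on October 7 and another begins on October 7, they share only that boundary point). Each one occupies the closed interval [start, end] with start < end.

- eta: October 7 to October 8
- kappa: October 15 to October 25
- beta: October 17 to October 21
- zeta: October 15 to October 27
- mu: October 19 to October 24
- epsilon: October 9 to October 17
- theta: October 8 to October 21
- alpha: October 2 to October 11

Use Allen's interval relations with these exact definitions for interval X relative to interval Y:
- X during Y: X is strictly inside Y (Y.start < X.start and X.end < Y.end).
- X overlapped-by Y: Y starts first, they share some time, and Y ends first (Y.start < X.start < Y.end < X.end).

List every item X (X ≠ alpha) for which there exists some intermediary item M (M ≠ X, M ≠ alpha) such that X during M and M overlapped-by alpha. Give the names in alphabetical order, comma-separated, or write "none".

epsilon

Target alpha = [October 2, October 11].
Intermediaries M with M overlapped-by alpha: epsilon, theta.
Via epsilon — items with X during epsilon: none.
Via theta — items with X during theta: epsilon.
Union: epsilon.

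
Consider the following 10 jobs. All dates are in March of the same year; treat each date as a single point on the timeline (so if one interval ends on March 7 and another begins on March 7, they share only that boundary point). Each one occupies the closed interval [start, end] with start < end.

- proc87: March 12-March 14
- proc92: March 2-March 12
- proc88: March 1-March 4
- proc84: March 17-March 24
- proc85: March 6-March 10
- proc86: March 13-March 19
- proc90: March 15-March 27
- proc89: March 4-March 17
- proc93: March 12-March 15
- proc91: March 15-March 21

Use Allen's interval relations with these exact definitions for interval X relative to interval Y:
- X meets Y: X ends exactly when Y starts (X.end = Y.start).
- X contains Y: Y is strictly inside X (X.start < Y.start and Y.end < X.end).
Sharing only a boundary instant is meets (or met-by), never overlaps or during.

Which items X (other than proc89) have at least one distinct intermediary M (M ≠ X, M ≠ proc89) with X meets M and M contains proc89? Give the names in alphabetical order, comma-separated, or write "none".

Target proc89 = [March 4, March 17].
Intermediaries M with M contains proc89: none.
Union: none.

none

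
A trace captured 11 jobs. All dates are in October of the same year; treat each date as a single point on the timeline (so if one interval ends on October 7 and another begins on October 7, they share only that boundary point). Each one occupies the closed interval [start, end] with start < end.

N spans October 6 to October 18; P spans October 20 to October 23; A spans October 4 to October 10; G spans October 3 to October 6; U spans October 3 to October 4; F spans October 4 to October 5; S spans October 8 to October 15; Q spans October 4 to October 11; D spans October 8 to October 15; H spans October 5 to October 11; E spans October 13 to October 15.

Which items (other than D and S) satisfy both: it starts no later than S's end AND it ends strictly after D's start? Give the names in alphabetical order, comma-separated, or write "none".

Conditions: its start is no later than S's end (X.start <= October 15) AND its end is strictly after D's start (X.end > October 8).
A: start October 4 <= October 15? ✓; end October 10 > October 8? ✓ → yes.
E: start October 13 <= October 15? ✓; end October 15 > October 8? ✓ → yes.
F: start October 4 <= October 15? ✓; end October 5 > October 8? ✗ → no.
G: start October 3 <= October 15? ✓; end October 6 > October 8? ✗ → no.
H: start October 5 <= October 15? ✓; end October 11 > October 8? ✓ → yes.
N: start October 6 <= October 15? ✓; end October 18 > October 8? ✓ → yes.
P: start October 20 <= October 15? ✗; end October 23 > October 8? ✓ → no.
Q: start October 4 <= October 15? ✓; end October 11 > October 8? ✓ → yes.
U: start October 3 <= October 15? ✓; end October 4 > October 8? ✗ → no.
Result: A, E, H, N, Q.

A, E, H, N, Q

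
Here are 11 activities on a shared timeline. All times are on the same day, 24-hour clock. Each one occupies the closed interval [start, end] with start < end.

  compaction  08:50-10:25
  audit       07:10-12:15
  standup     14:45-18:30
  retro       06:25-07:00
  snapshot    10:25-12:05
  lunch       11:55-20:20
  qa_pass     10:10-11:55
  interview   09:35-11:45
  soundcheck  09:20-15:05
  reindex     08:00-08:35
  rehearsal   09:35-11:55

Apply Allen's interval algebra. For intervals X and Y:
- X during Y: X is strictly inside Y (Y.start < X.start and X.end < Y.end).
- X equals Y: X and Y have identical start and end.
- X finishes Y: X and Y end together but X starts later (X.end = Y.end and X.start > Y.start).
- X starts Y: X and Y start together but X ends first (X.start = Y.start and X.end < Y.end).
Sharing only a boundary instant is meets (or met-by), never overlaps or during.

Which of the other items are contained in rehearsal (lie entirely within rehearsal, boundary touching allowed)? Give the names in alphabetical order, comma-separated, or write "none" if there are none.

Target rehearsal = [09:35, 11:55].
audit [07:10, 12:15] → contains → no.
compaction [08:50, 10:25] → overlaps → no.
interview [09:35, 11:45] → starts → yes.
lunch [11:55, 20:20] → met-by → no.
qa_pass [10:10, 11:55] → finishes → yes.
reindex [08:00, 08:35] → before → no.
retro [06:25, 07:00] → before → no.
snapshot [10:25, 12:05] → overlapped-by → no.
soundcheck [09:20, 15:05] → contains → no.
standup [14:45, 18:30] → after → no.
Result: interview, qa_pass.

interview, qa_pass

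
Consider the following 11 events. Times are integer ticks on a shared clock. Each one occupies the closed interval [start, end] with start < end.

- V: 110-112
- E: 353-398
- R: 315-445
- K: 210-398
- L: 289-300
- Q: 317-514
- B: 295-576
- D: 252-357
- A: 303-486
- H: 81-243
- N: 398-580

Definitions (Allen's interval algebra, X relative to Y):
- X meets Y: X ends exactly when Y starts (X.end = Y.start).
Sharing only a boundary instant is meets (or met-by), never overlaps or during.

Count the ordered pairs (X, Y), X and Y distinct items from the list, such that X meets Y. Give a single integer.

Checking all 110 ordered pairs for relation 'meets'; matching pairs in alphabetical order:
(E, N): E meets N ✓
(K, N): K meets N ✓
Count: 2.

2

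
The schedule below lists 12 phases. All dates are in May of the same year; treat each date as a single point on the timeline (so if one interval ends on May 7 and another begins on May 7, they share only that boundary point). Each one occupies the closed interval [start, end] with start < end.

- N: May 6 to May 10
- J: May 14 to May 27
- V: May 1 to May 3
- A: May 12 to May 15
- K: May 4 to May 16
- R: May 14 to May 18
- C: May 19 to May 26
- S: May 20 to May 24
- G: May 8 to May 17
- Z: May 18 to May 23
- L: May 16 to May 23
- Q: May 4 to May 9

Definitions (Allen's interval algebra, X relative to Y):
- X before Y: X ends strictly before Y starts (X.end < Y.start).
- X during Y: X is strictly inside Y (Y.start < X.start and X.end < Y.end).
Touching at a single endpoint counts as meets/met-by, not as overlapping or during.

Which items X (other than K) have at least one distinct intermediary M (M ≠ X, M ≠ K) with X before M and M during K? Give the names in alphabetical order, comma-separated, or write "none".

N, Q, V

Target K = [May 4, May 16].
Intermediaries M with M during K: A, N.
Via A — items with X before A: N, Q, V.
Via N — items with X before N: V.
Union: N, Q, V.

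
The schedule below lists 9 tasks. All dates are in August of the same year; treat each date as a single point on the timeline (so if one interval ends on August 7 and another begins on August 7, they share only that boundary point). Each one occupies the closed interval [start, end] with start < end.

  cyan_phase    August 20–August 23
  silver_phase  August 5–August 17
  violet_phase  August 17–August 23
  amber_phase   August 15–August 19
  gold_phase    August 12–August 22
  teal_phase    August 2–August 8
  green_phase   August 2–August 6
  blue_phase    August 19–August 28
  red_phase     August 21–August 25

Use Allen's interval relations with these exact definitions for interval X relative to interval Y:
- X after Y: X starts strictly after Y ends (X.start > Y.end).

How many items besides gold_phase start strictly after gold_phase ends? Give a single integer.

0

Target gold_phase = [August 12, August 22].
amber_phase [August 15, August 19] → during → no.
blue_phase [August 19, August 28] → overlapped-by → no.
cyan_phase [August 20, August 23] → overlapped-by → no.
green_phase [August 2, August 6] → before → no.
red_phase [August 21, August 25] → overlapped-by → no.
silver_phase [August 5, August 17] → overlaps → no.
teal_phase [August 2, August 8] → before → no.
violet_phase [August 17, August 23] → overlapped-by → no.
Total: 0.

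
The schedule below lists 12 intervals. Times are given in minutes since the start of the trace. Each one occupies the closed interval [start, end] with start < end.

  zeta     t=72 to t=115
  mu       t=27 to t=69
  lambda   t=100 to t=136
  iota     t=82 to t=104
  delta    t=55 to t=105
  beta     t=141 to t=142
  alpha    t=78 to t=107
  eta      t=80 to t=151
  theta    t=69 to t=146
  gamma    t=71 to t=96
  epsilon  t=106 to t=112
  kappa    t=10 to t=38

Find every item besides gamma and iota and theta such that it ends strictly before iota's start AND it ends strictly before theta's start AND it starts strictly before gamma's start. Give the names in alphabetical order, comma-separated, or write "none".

kappa

Conditions: its end is strictly before iota's start (X.end < t=82) AND its end is strictly before theta's start (X.end < t=69) AND its start is strictly before gamma's start (X.start < t=71).
alpha: end t=107 < t=82? ✗; end t=107 < t=69? ✗; start t=78 < t=71? ✗ → no.
beta: end t=142 < t=82? ✗; end t=142 < t=69? ✗; start t=141 < t=71? ✗ → no.
delta: end t=105 < t=82? ✗; end t=105 < t=69? ✗; start t=55 < t=71? ✓ → no.
epsilon: end t=112 < t=82? ✗; end t=112 < t=69? ✗; start t=106 < t=71? ✗ → no.
eta: end t=151 < t=82? ✗; end t=151 < t=69? ✗; start t=80 < t=71? ✗ → no.
kappa: end t=38 < t=82? ✓; end t=38 < t=69? ✓; start t=10 < t=71? ✓ → yes.
lambda: end t=136 < t=82? ✗; end t=136 < t=69? ✗; start t=100 < t=71? ✗ → no.
mu: end t=69 < t=82? ✓; end t=69 < t=69? ✗; start t=27 < t=71? ✓ → no.
zeta: end t=115 < t=82? ✗; end t=115 < t=69? ✗; start t=72 < t=71? ✗ → no.
Result: kappa.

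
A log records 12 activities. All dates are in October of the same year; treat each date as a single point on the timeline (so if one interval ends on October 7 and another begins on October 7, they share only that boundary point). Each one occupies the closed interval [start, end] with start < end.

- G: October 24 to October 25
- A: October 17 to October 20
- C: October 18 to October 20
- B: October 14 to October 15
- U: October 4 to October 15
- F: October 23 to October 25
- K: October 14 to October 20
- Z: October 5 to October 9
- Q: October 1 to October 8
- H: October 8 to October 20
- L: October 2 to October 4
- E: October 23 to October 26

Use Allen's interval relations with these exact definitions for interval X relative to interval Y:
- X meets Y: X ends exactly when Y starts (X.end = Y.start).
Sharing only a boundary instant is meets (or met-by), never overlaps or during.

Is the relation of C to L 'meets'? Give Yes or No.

C = [October 18, October 20], L = [October 2, October 4].
Actual relation of C to L: after.
Asked whether 'meets' holds → No.

No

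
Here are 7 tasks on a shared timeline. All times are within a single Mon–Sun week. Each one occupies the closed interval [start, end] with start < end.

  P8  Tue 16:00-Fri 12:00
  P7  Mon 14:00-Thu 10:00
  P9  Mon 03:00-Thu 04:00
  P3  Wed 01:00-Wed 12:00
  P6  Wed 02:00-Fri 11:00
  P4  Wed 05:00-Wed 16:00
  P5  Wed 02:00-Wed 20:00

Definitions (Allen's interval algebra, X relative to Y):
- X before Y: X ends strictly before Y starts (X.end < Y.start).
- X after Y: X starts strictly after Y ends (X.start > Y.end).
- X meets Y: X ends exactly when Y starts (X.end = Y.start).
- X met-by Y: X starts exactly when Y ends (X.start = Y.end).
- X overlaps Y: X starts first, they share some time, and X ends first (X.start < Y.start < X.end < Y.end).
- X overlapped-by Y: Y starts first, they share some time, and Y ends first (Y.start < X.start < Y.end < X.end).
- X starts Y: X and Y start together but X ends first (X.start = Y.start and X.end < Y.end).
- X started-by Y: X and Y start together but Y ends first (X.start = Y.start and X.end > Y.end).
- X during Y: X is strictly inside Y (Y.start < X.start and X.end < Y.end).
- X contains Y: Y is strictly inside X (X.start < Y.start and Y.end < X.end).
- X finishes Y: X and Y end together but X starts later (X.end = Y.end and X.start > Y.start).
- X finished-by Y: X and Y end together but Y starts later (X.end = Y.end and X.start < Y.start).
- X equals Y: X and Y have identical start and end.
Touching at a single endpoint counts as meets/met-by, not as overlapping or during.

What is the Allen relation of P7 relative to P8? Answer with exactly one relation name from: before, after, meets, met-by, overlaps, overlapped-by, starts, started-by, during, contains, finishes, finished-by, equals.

overlaps

P7 = [Mon 14:00, Thu 10:00]; P8 = [Tue 16:00, Fri 12:00].
Compare endpoints: P7.start < P8.start, P7.start < P8.end, P7.end > P8.start, P7.end < P8.end.
That pattern is 'overlaps'.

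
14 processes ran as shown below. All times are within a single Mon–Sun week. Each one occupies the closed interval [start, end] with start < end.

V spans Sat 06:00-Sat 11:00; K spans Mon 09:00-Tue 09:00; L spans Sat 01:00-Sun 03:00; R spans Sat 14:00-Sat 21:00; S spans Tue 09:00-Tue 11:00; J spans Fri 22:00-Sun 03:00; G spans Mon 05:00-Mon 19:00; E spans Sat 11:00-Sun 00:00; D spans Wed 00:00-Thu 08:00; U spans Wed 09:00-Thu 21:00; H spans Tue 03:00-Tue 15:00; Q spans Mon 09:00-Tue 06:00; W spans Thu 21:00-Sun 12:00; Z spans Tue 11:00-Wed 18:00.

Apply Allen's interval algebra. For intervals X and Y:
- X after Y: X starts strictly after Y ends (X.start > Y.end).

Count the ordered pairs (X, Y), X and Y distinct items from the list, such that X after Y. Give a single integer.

Checking all 182 ordered pairs for relation 'after'; matching pairs in alphabetical order:
(D, G): D after G ✓
(D, H): D after H ✓
(D, K): D after K ✓
(D, Q): D after Q ✓
(D, S): D after S ✓
(E, D): E after D ✓
(E, G): E after G ✓
(E, H): E after H ✓
(E, K): E after K ✓
(E, Q): E after Q ✓
(E, S): E after S ✓
(E, U): E after U ✓
(E, Z): E after Z ✓
(H, G): H after G ✓
(J, D): J after D ✓
(J, G): J after G ✓
(J, H): J after H ✓
(J, K): J after K ✓
(J, Q): J after Q ✓
(J, S): J after S ✓
(J, U): J after U ✓
(J, Z): J after Z ✓
(L, D): L after D ✓
(L, G): L after G ✓
... plus 40 further pairs not listed.
Count: 64.

64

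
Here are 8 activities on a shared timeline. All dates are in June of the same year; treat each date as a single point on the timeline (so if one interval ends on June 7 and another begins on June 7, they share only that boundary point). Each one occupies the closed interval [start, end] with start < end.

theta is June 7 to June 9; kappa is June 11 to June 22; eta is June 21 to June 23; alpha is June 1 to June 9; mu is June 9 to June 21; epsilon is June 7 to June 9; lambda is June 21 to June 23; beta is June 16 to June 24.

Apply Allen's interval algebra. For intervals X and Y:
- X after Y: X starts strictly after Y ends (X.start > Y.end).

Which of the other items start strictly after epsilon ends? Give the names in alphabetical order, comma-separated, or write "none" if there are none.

Target epsilon = [June 7, June 9].
alpha [June 1, June 9] → finished-by → no.
beta [June 16, June 24] → after → yes.
eta [June 21, June 23] → after → yes.
kappa [June 11, June 22] → after → yes.
lambda [June 21, June 23] → after → yes.
mu [June 9, June 21] → met-by → no.
theta [June 7, June 9] → equals → no.
Result: beta, eta, kappa, lambda.

beta, eta, kappa, lambda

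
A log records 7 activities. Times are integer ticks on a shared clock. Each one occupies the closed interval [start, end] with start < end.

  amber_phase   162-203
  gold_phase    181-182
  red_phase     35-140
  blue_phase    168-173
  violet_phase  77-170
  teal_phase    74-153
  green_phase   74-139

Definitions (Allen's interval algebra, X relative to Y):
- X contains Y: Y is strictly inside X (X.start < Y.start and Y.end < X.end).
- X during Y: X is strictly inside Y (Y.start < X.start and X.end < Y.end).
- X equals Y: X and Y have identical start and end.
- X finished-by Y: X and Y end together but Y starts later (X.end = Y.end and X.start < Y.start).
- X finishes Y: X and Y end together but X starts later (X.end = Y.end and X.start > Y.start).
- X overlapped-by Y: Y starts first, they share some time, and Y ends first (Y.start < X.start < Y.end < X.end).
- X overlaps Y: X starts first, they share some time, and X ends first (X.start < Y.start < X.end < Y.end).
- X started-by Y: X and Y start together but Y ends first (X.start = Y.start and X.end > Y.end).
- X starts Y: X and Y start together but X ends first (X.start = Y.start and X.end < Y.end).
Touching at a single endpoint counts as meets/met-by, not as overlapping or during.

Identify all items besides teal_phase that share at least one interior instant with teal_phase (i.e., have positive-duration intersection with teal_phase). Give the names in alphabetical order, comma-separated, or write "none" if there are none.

green_phase, red_phase, violet_phase

Target teal_phase = [74, 153].
amber_phase [162, 203] → after → no.
blue_phase [168, 173] → after → no.
gold_phase [181, 182] → after → no.
green_phase [74, 139] → starts → yes.
red_phase [35, 140] → overlaps → yes.
violet_phase [77, 170] → overlapped-by → yes.
Result: green_phase, red_phase, violet_phase.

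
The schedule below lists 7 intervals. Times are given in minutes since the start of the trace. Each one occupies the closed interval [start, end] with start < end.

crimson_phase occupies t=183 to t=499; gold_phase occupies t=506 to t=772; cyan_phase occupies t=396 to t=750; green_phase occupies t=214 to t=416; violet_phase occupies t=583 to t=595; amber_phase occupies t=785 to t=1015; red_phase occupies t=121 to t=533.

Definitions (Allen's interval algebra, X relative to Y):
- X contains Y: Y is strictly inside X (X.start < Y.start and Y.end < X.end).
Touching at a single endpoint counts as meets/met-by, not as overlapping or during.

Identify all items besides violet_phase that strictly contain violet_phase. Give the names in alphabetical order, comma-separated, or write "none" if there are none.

Target violet_phase = [t=583, t=595].
amber_phase [t=785, t=1015] → after → no.
crimson_phase [t=183, t=499] → before → no.
cyan_phase [t=396, t=750] → contains → yes.
gold_phase [t=506, t=772] → contains → yes.
green_phase [t=214, t=416] → before → no.
red_phase [t=121, t=533] → before → no.
Result: cyan_phase, gold_phase.

cyan_phase, gold_phase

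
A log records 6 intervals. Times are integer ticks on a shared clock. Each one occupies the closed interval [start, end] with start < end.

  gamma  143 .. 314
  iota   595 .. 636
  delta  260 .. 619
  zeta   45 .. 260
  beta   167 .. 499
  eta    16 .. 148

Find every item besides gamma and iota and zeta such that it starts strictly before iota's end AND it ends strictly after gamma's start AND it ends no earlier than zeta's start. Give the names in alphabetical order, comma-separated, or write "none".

beta, delta, eta

Conditions: its start is strictly before iota's end (X.start < 636) AND its end is strictly after gamma's start (X.end > 143) AND its end is no earlier than zeta's start (X.end >= 45).
beta: start 167 < 636? ✓; end 499 > 143? ✓; end 499 >= 45? ✓ → yes.
delta: start 260 < 636? ✓; end 619 > 143? ✓; end 619 >= 45? ✓ → yes.
eta: start 16 < 636? ✓; end 148 > 143? ✓; end 148 >= 45? ✓ → yes.
Result: beta, delta, eta.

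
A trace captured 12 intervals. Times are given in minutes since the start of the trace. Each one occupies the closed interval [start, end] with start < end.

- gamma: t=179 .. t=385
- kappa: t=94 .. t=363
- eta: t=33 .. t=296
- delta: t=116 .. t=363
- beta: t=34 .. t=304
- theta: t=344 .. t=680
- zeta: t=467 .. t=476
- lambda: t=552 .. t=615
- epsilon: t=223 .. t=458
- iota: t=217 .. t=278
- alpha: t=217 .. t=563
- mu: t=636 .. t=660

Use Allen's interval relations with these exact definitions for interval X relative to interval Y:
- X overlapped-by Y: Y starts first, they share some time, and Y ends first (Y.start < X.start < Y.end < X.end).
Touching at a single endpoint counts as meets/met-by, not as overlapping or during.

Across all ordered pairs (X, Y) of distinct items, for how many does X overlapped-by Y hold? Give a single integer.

Checking all 132 ordered pairs for relation 'overlapped-by'; matching pairs in alphabetical order:
(alpha, beta): alpha overlapped-by beta ✓
(alpha, delta): alpha overlapped-by delta ✓
(alpha, eta): alpha overlapped-by eta ✓
(alpha, gamma): alpha overlapped-by gamma ✓
(alpha, kappa): alpha overlapped-by kappa ✓
(beta, eta): beta overlapped-by eta ✓
(delta, beta): delta overlapped-by beta ✓
(delta, eta): delta overlapped-by eta ✓
(epsilon, beta): epsilon overlapped-by beta ✓
(epsilon, delta): epsilon overlapped-by delta ✓
(epsilon, eta): epsilon overlapped-by eta ✓
(epsilon, gamma): epsilon overlapped-by gamma ✓
(epsilon, iota): epsilon overlapped-by iota ✓
(epsilon, kappa): epsilon overlapped-by kappa ✓
(gamma, beta): gamma overlapped-by beta ✓
(gamma, delta): gamma overlapped-by delta ✓
(gamma, eta): gamma overlapped-by eta ✓
(gamma, kappa): gamma overlapped-by kappa ✓
(kappa, beta): kappa overlapped-by beta ✓
(kappa, eta): kappa overlapped-by eta ✓
(lambda, alpha): lambda overlapped-by alpha ✓
(theta, alpha): theta overlapped-by alpha ✓
(theta, delta): theta overlapped-by delta ✓
(theta, epsilon): theta overlapped-by epsilon ✓
... plus 2 further pairs not listed.
Count: 26.

26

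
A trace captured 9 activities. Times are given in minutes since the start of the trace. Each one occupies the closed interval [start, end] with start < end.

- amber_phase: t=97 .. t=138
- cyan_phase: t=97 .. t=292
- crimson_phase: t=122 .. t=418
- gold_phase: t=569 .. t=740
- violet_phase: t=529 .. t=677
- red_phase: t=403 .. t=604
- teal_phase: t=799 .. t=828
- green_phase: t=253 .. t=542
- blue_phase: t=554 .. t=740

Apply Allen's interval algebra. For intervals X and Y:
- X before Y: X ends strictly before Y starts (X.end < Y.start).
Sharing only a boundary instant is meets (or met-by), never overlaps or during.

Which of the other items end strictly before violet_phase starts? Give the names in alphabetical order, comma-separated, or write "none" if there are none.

amber_phase, crimson_phase, cyan_phase

Target violet_phase = [t=529, t=677].
amber_phase [t=97, t=138] → before → yes.
blue_phase [t=554, t=740] → overlapped-by → no.
crimson_phase [t=122, t=418] → before → yes.
cyan_phase [t=97, t=292] → before → yes.
gold_phase [t=569, t=740] → overlapped-by → no.
green_phase [t=253, t=542] → overlaps → no.
red_phase [t=403, t=604] → overlaps → no.
teal_phase [t=799, t=828] → after → no.
Result: amber_phase, crimson_phase, cyan_phase.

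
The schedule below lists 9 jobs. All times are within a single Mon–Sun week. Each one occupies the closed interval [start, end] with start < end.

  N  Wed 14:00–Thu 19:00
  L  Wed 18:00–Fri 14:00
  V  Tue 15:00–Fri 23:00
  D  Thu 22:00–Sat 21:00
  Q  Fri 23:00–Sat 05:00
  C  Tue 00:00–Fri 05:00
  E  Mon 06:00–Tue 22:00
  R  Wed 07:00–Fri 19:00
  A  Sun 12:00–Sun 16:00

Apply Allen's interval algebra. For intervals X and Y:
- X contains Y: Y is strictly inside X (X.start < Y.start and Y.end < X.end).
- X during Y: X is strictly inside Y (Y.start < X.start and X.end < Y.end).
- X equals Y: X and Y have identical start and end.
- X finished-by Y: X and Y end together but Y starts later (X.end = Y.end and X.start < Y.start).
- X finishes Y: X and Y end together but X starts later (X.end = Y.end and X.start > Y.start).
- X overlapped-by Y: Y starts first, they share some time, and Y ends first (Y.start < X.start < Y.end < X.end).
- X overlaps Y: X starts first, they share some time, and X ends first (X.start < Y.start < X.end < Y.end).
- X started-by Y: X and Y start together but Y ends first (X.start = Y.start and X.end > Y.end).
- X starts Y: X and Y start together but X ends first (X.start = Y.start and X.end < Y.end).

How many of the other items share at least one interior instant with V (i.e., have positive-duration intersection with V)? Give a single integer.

Target V = [Tue 15:00, Fri 23:00].
A [Sun 12:00, Sun 16:00] → after → no.
C [Tue 00:00, Fri 05:00] → overlaps → counts.
D [Thu 22:00, Sat 21:00] → overlapped-by → counts.
E [Mon 06:00, Tue 22:00] → overlaps → counts.
L [Wed 18:00, Fri 14:00] → during → counts.
N [Wed 14:00, Thu 19:00] → during → counts.
Q [Fri 23:00, Sat 05:00] → met-by → no.
R [Wed 07:00, Fri 19:00] → during → counts.
Total: 6.

6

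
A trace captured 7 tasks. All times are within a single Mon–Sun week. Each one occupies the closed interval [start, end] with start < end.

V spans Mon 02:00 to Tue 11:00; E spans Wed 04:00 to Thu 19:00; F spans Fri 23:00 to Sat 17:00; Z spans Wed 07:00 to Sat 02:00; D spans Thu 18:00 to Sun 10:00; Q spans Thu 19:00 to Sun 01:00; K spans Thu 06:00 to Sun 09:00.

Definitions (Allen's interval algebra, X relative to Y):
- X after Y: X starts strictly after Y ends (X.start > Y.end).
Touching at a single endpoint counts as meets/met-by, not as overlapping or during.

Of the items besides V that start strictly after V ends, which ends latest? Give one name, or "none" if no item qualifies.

Target V = [Mon 02:00, Tue 11:00].
D [Thu 18:00, Sun 10:00] → after → candidate.
E [Wed 04:00, Thu 19:00] → after → candidate.
F [Fri 23:00, Sat 17:00] → after → candidate.
K [Thu 06:00, Sun 09:00] → after → candidate.
Q [Thu 19:00, Sun 01:00] → after → candidate.
Z [Wed 07:00, Sat 02:00] → after → candidate.
Among candidates, latest end is Sun 10:00 → D.

D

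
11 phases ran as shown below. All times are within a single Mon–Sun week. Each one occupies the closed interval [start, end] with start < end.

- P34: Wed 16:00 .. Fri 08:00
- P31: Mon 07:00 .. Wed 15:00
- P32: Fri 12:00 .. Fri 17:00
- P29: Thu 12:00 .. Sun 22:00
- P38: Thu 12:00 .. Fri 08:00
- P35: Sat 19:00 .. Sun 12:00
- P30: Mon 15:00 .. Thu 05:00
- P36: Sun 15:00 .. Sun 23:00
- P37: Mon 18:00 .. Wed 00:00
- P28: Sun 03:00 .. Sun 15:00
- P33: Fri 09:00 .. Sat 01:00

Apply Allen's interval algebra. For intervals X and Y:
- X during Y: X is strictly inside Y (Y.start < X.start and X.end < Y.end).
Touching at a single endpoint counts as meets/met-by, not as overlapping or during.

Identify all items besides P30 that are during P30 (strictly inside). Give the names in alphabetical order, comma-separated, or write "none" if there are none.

P37

Target P30 = [Mon 15:00, Thu 05:00].
P28 [Sun 03:00, Sun 15:00] → after → no.
P29 [Thu 12:00, Sun 22:00] → after → no.
P31 [Mon 07:00, Wed 15:00] → overlaps → no.
P32 [Fri 12:00, Fri 17:00] → after → no.
P33 [Fri 09:00, Sat 01:00] → after → no.
P34 [Wed 16:00, Fri 08:00] → overlapped-by → no.
P35 [Sat 19:00, Sun 12:00] → after → no.
P36 [Sun 15:00, Sun 23:00] → after → no.
P37 [Mon 18:00, Wed 00:00] → during → yes.
P38 [Thu 12:00, Fri 08:00] → after → no.
Result: P37.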